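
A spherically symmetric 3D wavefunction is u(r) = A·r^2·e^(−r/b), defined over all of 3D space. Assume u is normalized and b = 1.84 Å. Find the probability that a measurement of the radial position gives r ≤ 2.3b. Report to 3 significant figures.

With dV = 4πr²dr, the probability is ∫|u|² dV over r ≤ 2.3b.
A² is fixed by ∫₀^∞ 4πr²|u|² dr = 1, i.e. A² = (45·π·b^7/2)^(−1).
Let t = r/b; then A², 4π and the length scale all cancel, so P = ∫_{0}^{2.3} t^6·e^(-2·t) dt ÷ ∫_{0}^{∞} t^6·e^(-2·t) dt.
Using ∫ t^6·e^(-2·t) dt = -(4·t^6 + 12·t^5 + 30·t^4 + 60·t^3 + 90·t^2 + 90·t + 45)·e^(-2·t)/8, the numerator is ≈ 1.0236 and the denominator is 45/8.
This evaluates to P = 0.1820.

P ≈ 0.182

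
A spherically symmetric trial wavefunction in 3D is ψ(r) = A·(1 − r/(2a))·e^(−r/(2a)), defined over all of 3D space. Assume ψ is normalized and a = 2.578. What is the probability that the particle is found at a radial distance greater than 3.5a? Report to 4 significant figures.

P ≈ 0.8873

With dV = 4πr²dr, the probability is ∫|ψ|² dV over r > 3.5a.
Normalization gives A² = 1/(8·π·a^3).
Let u = r/a; then A², 4π and the length scale all cancel, so P = ∫_{3.5}^{∞} u^2·(1 - u/2)^2·e^(-u) du ÷ ∫_{0}^{∞} u^2·(1 - u/2)^2·e^(-u) du.
With ∫ u^2·(1 - u/2)^2·e^(-u) du = -(u^4/4 + u^2 + 2·u + 2)·e^(-u) + C, the region integral is 3761·e^(-7/2)/64 and the full one is 2.
This evaluates to P = 0.88728.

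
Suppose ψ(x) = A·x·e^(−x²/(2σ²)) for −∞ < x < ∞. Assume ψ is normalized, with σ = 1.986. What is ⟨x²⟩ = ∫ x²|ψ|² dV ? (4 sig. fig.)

⟨x^2⟩ ≈ 5.916

⟨x²⟩ = ∫ x^2 |ψ|² dx over the full domain.
Evaluating both integrals, ⟨x²⟩ = 3·σ^2/2.
Putting σ = 1.986 gives 5.9163.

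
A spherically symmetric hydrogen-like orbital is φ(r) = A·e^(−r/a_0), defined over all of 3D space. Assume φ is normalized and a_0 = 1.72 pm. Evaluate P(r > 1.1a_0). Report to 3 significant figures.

Integrate the radial probability density 4πr²|φ|² over r > 1.1a_0.
Normalization gives A² = 1/(π·a_0^3).
Let u = r/a_0; then A², 4π and the length scale all cancel, so P = ∫_{1.1}^{∞} u^2·e^(-2·u) du ÷ ∫_{0}^{∞} u^2·e^(-2·u) du.
An antiderivative of u^2·e^(-2·u) is -(2·u^2 + 2·u + 1)·e^(-2·u)/4; evaluating from 1.1 to ∞ gives 281·e^(-11/5)/200, while the full integral is 1/4.
The region integral divided by the full integral gives P = 0.6227.

P ≈ 0.623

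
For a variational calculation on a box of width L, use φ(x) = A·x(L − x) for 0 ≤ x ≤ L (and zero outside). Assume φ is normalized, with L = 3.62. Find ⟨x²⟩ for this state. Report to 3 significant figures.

The expectation value is the |φ|²-weighted average of x^2: ∫ x^2|φ|² dx.
Expanding the polynomial and integrating term by term, evaluating both integrals, ⟨x²⟩ = 2·L^2/7.
With L = 3.62, ⟨x^2⟩ = 3.744.

⟨x^2⟩ ≈ 3.74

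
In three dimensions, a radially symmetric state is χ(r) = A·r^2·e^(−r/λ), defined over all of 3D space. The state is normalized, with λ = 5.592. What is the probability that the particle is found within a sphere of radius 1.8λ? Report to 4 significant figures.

Integrate the radial probability density 4πr²|χ|² over r ≤ 1.8λ.
Normalization gives A² = 1/(45·π·λ^7/2).
Substituting u = r/λ, A², 4π and the length scale all cancel in the ratio: P = ∫_{0}^{1.8} u^6·e^(-2·u) du / ∫_{0}^{∞} u^6·e^(-2·u) du.
An antiderivative of u^6·e^(-2·u) is -(4·u^6 + 12·u^5 + 30·u^4 + 60·u^3 + 90·u^2 + 90·u + 45)·e^(-2·u)/8; evaluating from 0 to 1.8 gives ≈ 0.412163, while the full integral is 45/8.
This evaluates to P = 0.073273.

P ≈ 0.07327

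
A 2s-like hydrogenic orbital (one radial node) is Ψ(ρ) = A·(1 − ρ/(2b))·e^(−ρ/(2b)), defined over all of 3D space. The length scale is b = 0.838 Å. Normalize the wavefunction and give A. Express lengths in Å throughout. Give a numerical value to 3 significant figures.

Normalization requires ∫|Ψ|² 4πρ² dρ = 1, integrated from 0 to ∞.
(Spherical symmetry: dV = 4πρ² dρ.)
∫|Ψ|² 4πρ² dρ = A²·(8·π·b^3).
Hence A² = 1/[8·π·b^3].
Substituting b = 0.838 gives A² = 0.06761, so A = 0.2600.

A ≈ 0.260 Å^(-3/2)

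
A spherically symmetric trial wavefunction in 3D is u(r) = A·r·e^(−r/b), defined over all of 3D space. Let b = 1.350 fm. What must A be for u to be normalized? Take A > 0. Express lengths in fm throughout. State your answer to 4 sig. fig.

A ≈ 0.1538 fm^(-5/2)

We need A² ∫|f|² 4πr² dr = 1, taking the integral from 0 to ∞.
In 3D with spherical symmetry the volume element is 4πr² dr.
Using ∫₀^∞ rⁿ e^(−αr) dr = n!/αⁿ⁺¹, carrying out the integral gives A² · 3·π·b^5.
Hence A² = 1/[3·π·b^5].
Plugging in b = 1.350 yields A = 0.15383.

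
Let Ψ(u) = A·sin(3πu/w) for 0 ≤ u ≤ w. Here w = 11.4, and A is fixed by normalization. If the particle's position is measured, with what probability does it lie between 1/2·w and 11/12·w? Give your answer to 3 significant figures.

The probability is P = ∫ |Ψ|² du over [1/2·w, 11/12·w].
With A² fixed by ∫|Ψ|² = 1, i.e. A² = (w/2)^(−1), substitute and integrate.
Substituting t = u/w, A² and the length scale cancel in the ratio: P = ∫_{1/2}^{11/12} sin(3·π·t)^2 dt / ∫_{0}^{1} sin(3·π·t)^2 dt.
Using ∫ sin(3·π·t)^2 dt = t/2 - sin(6·π·t)/(12·π), the numerator is 1/(12·π) + 5/24 and the denominator is 1/2.
Evaluating gives P = (2 + 5·π)/(12·π).

P ≈ 0.470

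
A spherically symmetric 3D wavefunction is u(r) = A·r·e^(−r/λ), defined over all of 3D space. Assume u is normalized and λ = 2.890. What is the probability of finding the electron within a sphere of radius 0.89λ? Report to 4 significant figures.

Integrate the radial probability density 4πr²|u|² over r ≤ 0.89λ.
Normalization gives A² = 1/(3·π·λ^5).
In terms of t = r/λ (A², 4π and the length scale all cancel between numerator and denominator), P = [∫_{0}^{0.89} t^4·e^(-2·t) dt] / [∫_{0}^{∞} t^4·e^(-2·t) dt].
Using ∫ t^4·e^(-2·t) dt = -(t^4/2 + t^3 + 3·t^2/2 + 3·t/2 + 3/4)·e^(-2·t), the numerator is ≈ 0.0262337 and the denominator is 3/4.
Taking the ratio yields P = 0.034978.

P ≈ 0.03498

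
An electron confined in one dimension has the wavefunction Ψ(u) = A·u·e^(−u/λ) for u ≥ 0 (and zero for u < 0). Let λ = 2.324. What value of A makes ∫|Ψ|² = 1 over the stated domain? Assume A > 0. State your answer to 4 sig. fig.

A ≈ 0.5645

We need A² ∫|f|² du = 1, taking the integral from 0 to ∞.
∫|Ψ|² du = A²·(λ^3/4).
So A² = (λ^3/4)^(−1).
With λ = 2.324: A² = 0.31868 and A = 0.56452.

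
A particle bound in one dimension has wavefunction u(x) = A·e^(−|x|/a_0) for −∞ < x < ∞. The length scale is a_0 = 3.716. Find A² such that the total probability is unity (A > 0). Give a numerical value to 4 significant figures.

The normalization condition is ∫|u|² dx = 1 from −∞ to ∞.
Recall ∫₀^∞ x^m e^(−x/β) dx = m!·β^(m+1), carrying out the integral gives A² · a_0.
Plugging in a_0 = 3.716 yields A = 0.51875.

A^2 ≈ 0.2691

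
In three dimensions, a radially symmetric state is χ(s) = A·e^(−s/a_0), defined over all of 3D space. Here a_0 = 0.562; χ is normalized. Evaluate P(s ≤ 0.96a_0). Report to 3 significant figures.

P ≈ 0.302

Integrate the radial probability density 4πs²|χ|² over s ≤ 0.96a_0.
The full normalization integral is A²·[π·a_0^3] = 1, fixing A².
Substituting u = s/a_0, A², 4π and the length scale all cancel in the ratio: P = ∫_{0}^{0.96} u^2·e^(-2·u) du / ∫_{0}^{∞} u^2·e^(-2·u) du.
An antiderivative of u^2·e^(-2·u) is -(2·u^2 + 2·u + 1)·e^(-2·u)/4; evaluating from 0 to 0.96 gives 1/4 - 2977·e^(-48/25)/2500, while the full integral is 1/4.
The region integral divided by the full integral gives P = 0.3017.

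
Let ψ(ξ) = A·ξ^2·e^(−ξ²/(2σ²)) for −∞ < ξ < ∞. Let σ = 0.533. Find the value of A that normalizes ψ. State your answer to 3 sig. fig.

A ≈ 4.18

We need A² ∫|f|² dξ = 1, taking the integral from −∞ to ∞.
With ψ = A·ξ^2·e^(−ξ²/(2σ²)), the integral evaluates to A²·[3·√(π)·σ^5/4].
Setting this equal to 1 gives A² = 1/(3·√(π)·σ^5/4).
With σ = 0.533: A² = 17.49 and A = 4.182.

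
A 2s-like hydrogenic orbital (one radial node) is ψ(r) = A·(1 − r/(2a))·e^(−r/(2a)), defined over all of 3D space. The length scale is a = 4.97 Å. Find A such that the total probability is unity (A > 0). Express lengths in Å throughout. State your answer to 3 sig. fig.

We need A² ∫|f|² 4πr² dr = 1, taking the integral from 0 to ∞.
With ψ = A·(1 − r/(2a))·e^(−r/(2a)), the integral evaluates to A²·[8·π·a^3].
Substituting a = 4.97 gives A² = 0.0003241, so A = 0.01800.

A ≈ 0.0180 Å^(-3/2)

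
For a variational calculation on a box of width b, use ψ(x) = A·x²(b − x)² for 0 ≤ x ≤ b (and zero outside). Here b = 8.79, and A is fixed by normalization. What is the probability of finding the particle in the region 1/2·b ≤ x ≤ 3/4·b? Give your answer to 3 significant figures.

|ψ|² is the probability density, so P = ∫_{1/2·b}^{3/4·b} |ψ|² dx.
Since A² = 1/(b^9/630), this is the region integral divided by the full normalization integral.
Let u = x/b; then A² and the length scale cancel, so P = ∫_{1/2}^{3/4} u^4·(1 - u)^4 du ÷ ∫_{0}^{1} u^4·(1 - u)^4 du.
An antiderivative of u^4·(1 - u)^4 is u^5·(70·u^4 - 315·u^3 + 540·u^2 - 420·u + 126)/630; evaluating from 1/2 to 3/4 gives ≈ 0.00071599, while the full integral is 1/630.
Taking the ratio, P = 0.4511.

P ≈ 0.451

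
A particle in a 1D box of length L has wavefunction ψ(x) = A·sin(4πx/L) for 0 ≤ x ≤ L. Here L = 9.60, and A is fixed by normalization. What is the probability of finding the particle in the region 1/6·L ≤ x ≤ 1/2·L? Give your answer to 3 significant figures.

P = ∫_{1/6·L}^{1/2·L} |ψ(x)|² dx.
The normalization integral ∫|ψ|²dx over the whole domain equals L/2·A², and A² cancels in the ratio.
In terms of u = x/L (A² and the length scale cancel between numerator and denominator), P = [∫_{1/6}^{1/2} sin(4·π·u)^2 du] / [∫_{0}^{1} sin(4·π·u)^2 du].
Using ∫ sin(4·π·u)^2 du = u/2 - sin(4·π·u)·cos(4·π·u)/(8·π), the numerator is -√(3)/(32·π) + 1/6 and the denominator is 1/2.
Taking the ratio, P = (-√(3)/16 + π/3)/π.

P ≈ 0.299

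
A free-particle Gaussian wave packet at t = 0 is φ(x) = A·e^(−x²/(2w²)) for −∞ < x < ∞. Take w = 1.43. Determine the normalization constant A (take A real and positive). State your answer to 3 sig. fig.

We need A² ∫|f|² dx = 1, taking the integral from −∞ to ∞.
With ∫_{−∞}^{∞} x^(2m) e^(−αx²) dx = (2m−1)!!·√π / (2^m α^(m+1/2)), the integral (without the A² prefactor) comes out to √(π)·w.
Substituting w = 1.43 gives A² = 0.3945, so A = 0.6281.

A ≈ 0.628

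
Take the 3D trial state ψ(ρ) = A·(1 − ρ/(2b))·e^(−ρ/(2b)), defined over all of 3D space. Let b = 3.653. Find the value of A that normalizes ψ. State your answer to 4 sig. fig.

We need A² ∫|f|² 4πρ² dρ = 1, taking the integral from 0 to ∞.
(Spherical symmetry: dV = 4πρ² dρ.)
Using ∫₀^∞ ρⁿ e^(−αρ) dρ = n!/αⁿ⁺¹, the integral (without the A² prefactor) comes out to 8·π·b^3.
So A² = (8·π·b^3)^(−1).
Substituting b = 3.653 gives A² = 0.00081623, so A = 0.028570.

A ≈ 0.02857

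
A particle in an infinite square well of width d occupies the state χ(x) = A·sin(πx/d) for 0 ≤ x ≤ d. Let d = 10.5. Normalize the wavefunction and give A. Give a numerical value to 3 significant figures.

A ≈ 0.436

Require ∫ |χ|² dx = 1 over the whole domain.
Using sin²θ = (1 − cos 2θ)/2, with χ = A·sin(πx/d), the integral evaluates to A²·[d/2].
Hence A² = 1/[d/2].
Plugging in d = 10.5 yields A = 0.4364.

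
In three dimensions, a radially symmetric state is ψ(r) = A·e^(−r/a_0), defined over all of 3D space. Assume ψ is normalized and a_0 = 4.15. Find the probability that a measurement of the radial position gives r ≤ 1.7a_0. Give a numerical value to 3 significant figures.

Integrate the radial probability density 4πr²|ψ|² over r ≤ 1.7a_0.
The full normalization integral is A²·[π·a_0^3] = 1, fixing A².
Substituting u = r/a_0, A², 4π and the length scale all cancel in the ratio: P = ∫_{0}^{1.7} u^2·e^(-2·u) du / ∫_{0}^{∞} u^2·e^(-2·u) du.
With ∫ u^2·e^(-2·u) du = -(2·u^2 + 2·u + 1)·e^(-2·u)/4 + C, the region integral is 1/4 - 509·e^(-17/5)/200 and the full one is 1/4.
The region integral divided by the full integral gives P = 0.6603.

P ≈ 0.660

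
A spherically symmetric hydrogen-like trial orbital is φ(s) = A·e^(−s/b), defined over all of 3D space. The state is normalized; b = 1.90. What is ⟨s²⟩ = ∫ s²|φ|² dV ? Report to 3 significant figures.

By definition ⟨s²⟩ = ∫ s^2 |φ(s)|² 4πs² ds.
The ratio of the moment integral to the normalization integral gives ⟨s²⟩ = 3·b^2.
Putting b = 1.90 gives 10.83.

⟨s^2⟩ ≈ 10.8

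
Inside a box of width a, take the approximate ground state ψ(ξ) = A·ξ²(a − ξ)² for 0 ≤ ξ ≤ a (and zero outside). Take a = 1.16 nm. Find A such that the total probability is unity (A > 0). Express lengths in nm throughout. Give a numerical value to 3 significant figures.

Normalization requires ∫|ψ|² dξ = 1, integrated from 0 to a.
∫|ψ|² dξ = A²·(a^9/630).
Plugging in a = 1.16 yields A = 12.87.

A ≈ 12.9 nm^(-9/2)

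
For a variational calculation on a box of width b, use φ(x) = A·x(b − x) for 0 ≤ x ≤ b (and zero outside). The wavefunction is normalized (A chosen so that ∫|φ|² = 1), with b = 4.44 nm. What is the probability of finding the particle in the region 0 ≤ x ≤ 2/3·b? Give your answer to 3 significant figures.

P ≈ 0.790

P = ∫_{0}^{2/3·b} |φ(x)|² dx.
The normalization integral ∫|φ|²dx over the whole domain equals b^5/30·A², and A² cancels in the ratio.
In terms of u = x/b (A² and the length scale cancel between numerator and denominator), P = [∫_{0}^{2/3} u^2·(1 - u)^2 du] / [∫_{0}^{1} u^2·(1 - u)^2 du].
Using ∫ u^2·(1 - u)^2 du = u^3·(6·u^2 - 15·u + 10)/30, the numerator is 32/1215 and the denominator is 1/30.
This works out to P = 64/81.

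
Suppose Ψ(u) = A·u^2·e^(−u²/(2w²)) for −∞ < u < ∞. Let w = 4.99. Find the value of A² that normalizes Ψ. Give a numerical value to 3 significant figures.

Normalization requires ∫|Ψ|² du = 1, integrated from −∞ to ∞.
Using the Gaussian integral ∫_{−∞}^{∞} e^(−αu²) du = √(π/α), with Ψ = A·u^2·e^(−u²/(2w²)), the integral evaluates to A²·[3·√(π)·w^5/4].
So A² = (3·√(π)·w^5/4)^(−1).
Substituting w = 4.99 gives A² = 0.0002431, so A = 0.01559.

A^2 ≈ 0.000243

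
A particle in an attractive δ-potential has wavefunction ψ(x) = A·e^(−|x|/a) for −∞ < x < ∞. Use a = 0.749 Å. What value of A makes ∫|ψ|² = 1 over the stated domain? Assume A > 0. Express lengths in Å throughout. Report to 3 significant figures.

A ≈ 1.16 Å^(-1/2)

The normalization condition is ∫|ψ|² dx = 1 from −∞ to ∞.
∫|ψ|² dx = A²·(a).
Setting this equal to 1 gives A² = 1/(a).
Substituting a = 0.749 gives A² = 1.335, so A = 1.155.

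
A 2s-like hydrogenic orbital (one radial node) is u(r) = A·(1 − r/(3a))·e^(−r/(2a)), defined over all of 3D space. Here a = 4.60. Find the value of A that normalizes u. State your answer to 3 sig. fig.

A ≈ 0.0350

The normalization condition is ∫|u|² 4πr² dr = 1 from 0 to ∞.
(Spherical symmetry: dV = 4πr² dr.)
Recall ∫₀^∞ r^m e^(−r/β) dr = m!·β^(m+1), the integral (without the A² prefactor) comes out to 8·π·a^3/3.
Plugging in a = 4.60 yields A = 0.03502.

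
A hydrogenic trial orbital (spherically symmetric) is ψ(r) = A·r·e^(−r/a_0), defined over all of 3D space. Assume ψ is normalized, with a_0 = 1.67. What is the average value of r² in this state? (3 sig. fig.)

⟨r^2⟩ ≈ 20.9

By definition ⟨r²⟩ = ∫ r^2 |ψ(r)|² 4πr² dr.
Recall ∫₀^∞ r^m e^(−r/β) dr = m!·β^(m+1), the ratio of the moment integral to the normalization integral gives ⟨r²⟩ = 15·a_0^2/2.
With a_0 = 1.67, ⟨r^2⟩ = 20.92.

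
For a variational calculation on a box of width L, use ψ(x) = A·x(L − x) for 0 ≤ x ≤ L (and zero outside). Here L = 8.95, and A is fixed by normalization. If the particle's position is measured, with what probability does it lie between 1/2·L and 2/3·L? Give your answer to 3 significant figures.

P ≈ 0.290

|ψ|² is the probability density, so P = ∫_{1/2·L}^{2/3·L} |ψ|² dx.
Since A² = 1/(L^5/30), this is the region integral divided by the full normalization integral.
Let u = x/L; then A² and the length scale cancel, so P = ∫_{1/2}^{2/3} u^2·(1 - u)^2 du ÷ ∫_{0}^{1} u^2·(1 - u)^2 du.
With ∫ u^2·(1 - u)^2 du = u^3·(6·u^2 - 15·u + 10)/30 + C, the region integral is 47/4860 and the full one is 1/30.
Evaluating gives P = 47/162.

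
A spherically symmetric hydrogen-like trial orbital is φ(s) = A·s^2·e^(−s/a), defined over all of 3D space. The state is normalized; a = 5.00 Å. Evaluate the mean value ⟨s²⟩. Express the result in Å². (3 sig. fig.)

⟨s^2⟩ ≈ 350 Å^2

⟨s²⟩ = ∫ s^2 |φ|² 4πs² ds over the full domain.
With ∫₀^∞ s^8 e^(−αs) ds = 8!/α^9, the ratio of the moment integral to the normalization integral gives ⟨s²⟩ = 14·a^2.
With a = 5.00, ⟨s^2⟩ = 350.0.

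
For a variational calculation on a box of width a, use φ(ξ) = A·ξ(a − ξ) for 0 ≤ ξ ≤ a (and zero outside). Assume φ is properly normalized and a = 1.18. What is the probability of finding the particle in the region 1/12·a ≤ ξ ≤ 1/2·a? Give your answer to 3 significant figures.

P = ∫_{1/12·a}^{1/2·a} |φ(ξ)|² dξ.
The normalization integral ∫|φ|²dξ over the whole domain equals a^5/30·A², and A² cancels in the ratio.
Let u = ξ/a; then A² and the length scale cancel, so P = ∫_{1/12}^{1/2} u^2·(1 - u)^2 du ÷ ∫_{0}^{1} u^2·(1 - u)^2 du.
With ∫ u^2·(1 - u)^2 du = u^3·(6·u^2 - 15·u + 10)/30 + C, the region integral is ≈ 0.016497 and the full one is 1/30.
This works out to P = 0.4949.

P ≈ 0.495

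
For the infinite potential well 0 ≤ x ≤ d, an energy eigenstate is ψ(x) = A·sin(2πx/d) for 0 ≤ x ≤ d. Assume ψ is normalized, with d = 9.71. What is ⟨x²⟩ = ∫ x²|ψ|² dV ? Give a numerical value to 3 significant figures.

⟨x^2⟩ ≈ 30.2

By definition ⟨x²⟩ = ∫ x^2 |ψ(x)|² dx.
Using sin²θ = (1 − cos 2θ)/2, since the A² factors cancel between numerator and denominator, ⟨x²⟩ = -d^2/(8·π^2) + d^2/3.
With d = 9.71, ⟨x^2⟩ = 30.23.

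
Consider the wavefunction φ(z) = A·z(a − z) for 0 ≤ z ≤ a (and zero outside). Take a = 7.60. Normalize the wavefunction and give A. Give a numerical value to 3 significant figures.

A ≈ 0.0344

Normalization requires ∫|φ|² dz = 1, integrated from 0 to a.
Expanding the polynomial and integrating term by term, the integral (without the A² prefactor) comes out to a^5/30.
Substituting a = 7.60 gives A² = 0.001183, so A = 0.03440.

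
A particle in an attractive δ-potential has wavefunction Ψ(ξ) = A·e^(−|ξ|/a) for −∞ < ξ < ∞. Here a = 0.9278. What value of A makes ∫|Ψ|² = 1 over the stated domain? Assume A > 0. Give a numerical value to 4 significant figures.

A ≈ 1.038

We need A² ∫|f|² dξ = 1, taking the integral from −∞ to ∞.
Recall ∫₀^∞ ξ^m e^(−ξ/β) dξ = m!·β^(m+1), carrying out the integral gives A² · a.
Plugging in a = 0.9278 yields A = 1.0382.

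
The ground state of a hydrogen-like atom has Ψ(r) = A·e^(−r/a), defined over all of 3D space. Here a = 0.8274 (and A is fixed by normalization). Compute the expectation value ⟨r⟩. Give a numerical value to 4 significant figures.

The expectation value is the |Ψ|²-weighted average of r: ∫ r|Ψ|² 4πr² dr.
Evaluating both integrals, ⟨r⟩ = 3·a/2.
With a = 0.8274, ⟨r⟩ = 1.2411.

⟨r⟩ ≈ 1.241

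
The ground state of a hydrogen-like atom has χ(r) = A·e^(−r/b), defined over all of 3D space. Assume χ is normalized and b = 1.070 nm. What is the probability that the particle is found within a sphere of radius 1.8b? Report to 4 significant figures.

P ≈ 0.6973

With dV = 4πr²dr, the probability is ∫|χ|² dV over r ≤ 1.8b.
The full normalization integral is A²·[π·b^3] = 1, fixing A².
In terms of u = r/b (A², 4π and the length scale all cancel between numerator and denominator), P = [∫_{0}^{1.8} u^2·e^(-2·u) du] / [∫_{0}^{∞} u^2·e^(-2·u) du].
An antiderivative of u^2·e^(-2·u) is -(2·u^2 + 2·u + 1)·e^(-2·u)/4; evaluating from 0 to 1.8 gives 1/4 - 277·e^(-18/5)/100, while the full integral is 1/4.
The region integral divided by the full integral gives P = 0.69725.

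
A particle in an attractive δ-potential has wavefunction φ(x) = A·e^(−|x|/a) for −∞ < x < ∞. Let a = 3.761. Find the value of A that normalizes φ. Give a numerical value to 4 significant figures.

Require ∫ |φ|² dx = 1 over the whole domain.
Recall ∫₀^∞ x^m e^(−x/β) dx = m!·β^(m+1), ∫|φ|² dx = A²·(a).
Substituting a = 3.761 gives A² = 0.26589, so A = 0.51564.

A ≈ 0.5156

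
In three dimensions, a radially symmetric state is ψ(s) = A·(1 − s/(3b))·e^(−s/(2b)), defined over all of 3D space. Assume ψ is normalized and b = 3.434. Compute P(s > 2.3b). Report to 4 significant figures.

P ≈ 0.6570

Integrate the radial probability density 4πs²|ψ|² over s > 2.3b.
A² is fixed by ∫₀^∞ 4πs²|ψ|² ds = 1, i.e. A² = (8·π·b^3/3)^(−1).
Let u = s/b; then A², 4π and the length scale all cancel, so P = ∫_{2.3}^{∞} u^2·(1 - u/3)^2·e^(-u) du ÷ ∫_{0}^{∞} u^2·(1 - u/3)^2·e^(-u) du.
With ∫ u^2·(1 - u/3)^2·e^(-u) du = (-u^4 + 2·u^3 - 3·u^2 - 6·u - 6)·e^(-u)/9 + C, the region integral is ≈ 0.438021 and the full one is 2/3.
The region integral divided by the full integral gives P = 0.65703.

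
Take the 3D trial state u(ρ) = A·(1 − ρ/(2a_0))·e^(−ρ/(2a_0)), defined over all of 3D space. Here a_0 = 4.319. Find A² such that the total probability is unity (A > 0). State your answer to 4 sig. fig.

We need A² ∫|f|² 4πρ² dρ = 1, taking the integral from 0 to ∞.
(Spherical symmetry: dV = 4πρ² dρ.)
Using ∫₀^∞ ρⁿ e^(−αρ) dρ = n!/αⁿ⁺¹, ∫|u|² 4πρ² dρ = A²·(8·π·a_0^3).
So A² = (8·π·a_0^3)^(−1).
With a_0 = 4.319: A² = 0.00049387 and A = 0.022223.

A^2 ≈ 0.0004939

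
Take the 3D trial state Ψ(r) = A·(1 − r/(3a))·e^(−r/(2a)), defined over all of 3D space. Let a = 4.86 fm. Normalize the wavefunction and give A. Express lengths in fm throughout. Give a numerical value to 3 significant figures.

A ≈ 0.0322 fm^(-3/2)

Require ∫ |Ψ|² 4πr² dr = 1 over the whole domain.
(Spherical symmetry: dV = 4πr² dr.)
Recall ∫₀^∞ r^m e^(−r/β) dr = m!·β^(m+1), the integral (without the A² prefactor) comes out to 8·π·a^3/3.
So A² = (8·π·a^3/3)^(−1).
Plugging in a = 4.86 yields A = 0.03225.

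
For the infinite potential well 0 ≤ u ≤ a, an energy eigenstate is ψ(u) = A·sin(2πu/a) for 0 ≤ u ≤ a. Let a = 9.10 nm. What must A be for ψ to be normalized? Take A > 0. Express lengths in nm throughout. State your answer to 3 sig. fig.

The normalization condition is ∫|ψ|² du = 1 from 0 to a.
With ∫₀^a sin²(nπu/a) du = a/2, the integral (without the A² prefactor) comes out to a/2.
With a = 9.10: A² = 0.2198 and A = 0.4688.

A ≈ 0.469 nm^(-1/2)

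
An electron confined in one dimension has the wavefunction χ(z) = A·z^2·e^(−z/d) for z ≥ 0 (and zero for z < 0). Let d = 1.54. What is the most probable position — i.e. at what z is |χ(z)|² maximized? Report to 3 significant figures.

z ≈ 3.08

The maximum of |χ(z)|² occurs where its derivative vanishes.
This gives z = 2·d.
With d = 1.54, the most probable position is 3.080.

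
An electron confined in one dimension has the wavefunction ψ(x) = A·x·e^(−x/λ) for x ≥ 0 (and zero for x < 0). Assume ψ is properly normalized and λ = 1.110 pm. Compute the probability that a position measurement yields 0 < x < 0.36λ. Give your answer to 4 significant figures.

P = ∫_{0}^{0.36λ} |ψ(x)|² dx.
Since A² = 1/(λ^3/4), this is the region integral divided by the full normalization integral.
Substituting u = x/λ, A² and the length scale cancel in the ratio: P = ∫_{0}^{0.36} u^2·e^(-2·u) du / ∫_{0}^{∞} u^2·e^(-2·u) du.
With ∫ u^2·e^(-2·u) du = -(2·u^2 + 2·u + 1)·e^(-2·u)/4 + C, the region integral is 1/4 - 1237·e^(-18/25)/2500 and the full one is 1/4.
This works out to P = 0.036620.

P ≈ 0.03662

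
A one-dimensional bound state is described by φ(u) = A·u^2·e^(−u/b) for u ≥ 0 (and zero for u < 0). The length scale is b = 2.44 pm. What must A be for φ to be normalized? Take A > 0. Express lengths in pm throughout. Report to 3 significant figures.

The normalization condition is ∫|φ|² du = 1 from 0 to ∞.
Using ∫₀^∞ uⁿ e^(−αu) du = n!/αⁿ⁺¹, the integral (without the A² prefactor) comes out to 3·b^5/4.
So A² = (3·b^5/4)^(−1).
With b = 2.44: A² = 0.01542 and A = 0.1242.

A ≈ 0.124 pm^(-5/2)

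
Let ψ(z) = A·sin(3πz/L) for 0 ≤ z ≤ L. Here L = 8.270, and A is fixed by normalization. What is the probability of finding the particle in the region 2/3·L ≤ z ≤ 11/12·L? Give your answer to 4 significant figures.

|ψ|² is the probability density, so P = ∫_{2/3·L}^{11/12·L} |ψ|² dz.
With A² fixed by ∫|ψ|² = 1, i.e. A² = (L/2)^(−1), substitute and integrate.
In terms of u = z/L (A² and the length scale cancel between numerator and denominator), P = [∫_{2/3}^{11/12} sin(3·π·u)^2 du] / [∫_{0}^{1} sin(3·π·u)^2 du].
With ∫ sin(3·π·u)^2 du = u/2 - sin(6·π·u)/(12·π) + C, the region integral is 1/(12·π) + 1/8 and the full one is 1/2.
Taking the ratio, P = (2 + 3·π)/(12·π).

P ≈ 0.3031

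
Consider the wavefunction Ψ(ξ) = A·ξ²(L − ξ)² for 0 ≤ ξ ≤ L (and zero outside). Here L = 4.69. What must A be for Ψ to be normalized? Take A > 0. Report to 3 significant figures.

Normalization requires ∫|Ψ|² dξ = 1, integrated from 0 to L.
Expanding the polynomial and integrating term by term, the integral (without the A² prefactor) comes out to L^9/630.
Setting this equal to 1 gives A² = 1/(L^9/630).
Substituting L = 4.69 gives A² = 0.0005738, so A = 0.02395.

A ≈ 0.0240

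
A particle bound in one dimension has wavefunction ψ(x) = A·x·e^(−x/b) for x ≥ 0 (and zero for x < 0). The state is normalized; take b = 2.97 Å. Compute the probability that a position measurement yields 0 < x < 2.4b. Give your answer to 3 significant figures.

P ≈ 0.857

The probability is P = ∫ |ψ|² dx over [0, 2.4b].
Since A² = 1/(b^3/4), this is the region integral divided by the full normalization integral.
Substituting u = x/b, A² and the length scale cancel in the ratio: P = ∫_{0}^{2.4} u^2·e^(-2·u) du / ∫_{0}^{∞} u^2·e^(-2·u) du.
An antiderivative of u^2·e^(-2·u) is -(2·u^2 + 2·u + 1)·e^(-2·u)/4; evaluating from 0 to 2.4 gives 1/4 - 433·e^(-24/5)/100, while the full integral is 1/4.
Taking the ratio, P = 0.8575.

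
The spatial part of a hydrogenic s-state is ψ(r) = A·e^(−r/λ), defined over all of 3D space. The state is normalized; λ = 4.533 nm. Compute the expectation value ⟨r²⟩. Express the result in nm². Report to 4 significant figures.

⟨r^2⟩ ≈ 61.64 nm^2

⟨r²⟩ = ∫ r^2 |ψ|² 4πr² dr over the full domain.
The ratio of the moment integral to the normalization integral gives ⟨r²⟩ = 3·λ^2.
Putting λ = 4.533 gives 61.644.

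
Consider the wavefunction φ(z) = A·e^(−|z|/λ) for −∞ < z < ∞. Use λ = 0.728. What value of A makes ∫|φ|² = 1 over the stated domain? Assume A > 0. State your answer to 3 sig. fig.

A ≈ 1.17

Require ∫ |φ|² dz = 1 over the whole domain.
∫|φ|² dz = A²·(λ).
Hence A² = 1/[λ].
With λ = 0.728: A² = 1.374 and A = 1.172.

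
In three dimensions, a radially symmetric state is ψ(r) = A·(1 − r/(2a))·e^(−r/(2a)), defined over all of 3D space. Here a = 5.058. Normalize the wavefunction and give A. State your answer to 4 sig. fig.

Require ∫ |ψ|² 4πr² dr = 1 over the whole domain.
The angular integral contributes 4π, leaving ∫₀^∞ r²|ψ|² dr.
Using ∫₀^∞ rⁿ e^(−αr) dr = n!/αⁿ⁺¹, the integral (without the A² prefactor) comes out to 8·π·a^3.
With a = 5.058: A² = 0.00030748 and A = 0.017535.

A ≈ 0.01754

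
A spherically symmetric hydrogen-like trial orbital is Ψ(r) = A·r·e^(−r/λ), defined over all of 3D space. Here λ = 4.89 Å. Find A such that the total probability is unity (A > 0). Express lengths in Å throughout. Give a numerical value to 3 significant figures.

We need A² ∫|f|² 4πr² dr = 1, taking the integral from 0 to ∞.
∫|Ψ|² 4πr² dr = A²·(3·π·λ^5).
Hence A² = 1/[3·π·λ^5].
Plugging in λ = 4.89 yields A = 0.006160.

A ≈ 0.00616 Å^(-5/2)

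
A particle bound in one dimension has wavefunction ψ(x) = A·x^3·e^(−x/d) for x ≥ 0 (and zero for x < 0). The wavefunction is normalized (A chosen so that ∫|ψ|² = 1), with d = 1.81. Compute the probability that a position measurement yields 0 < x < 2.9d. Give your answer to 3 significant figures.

P ≈ 0.362

The probability is P = ∫ |ψ|² dx over [0, 2.9d].
Since A² = 1/(45·d^7/8), this is the region integral divided by the full normalization integral.
In terms of u = x/d (A² and the length scale cancel between numerator and denominator), P = [∫_{0}^{2.9} u^6·e^(-2·u) du] / [∫_{0}^{∞} u^6·e^(-2·u) du].
An antiderivative of u^6·e^(-2·u) is -(4·u^6 + 12·u^5 + 30·u^4 + 60·u^3 + 90·u^2 + 90·u + 45)·e^(-2·u)/8; evaluating from 0 to 2.9 gives ≈ 2.0340, while the full integral is 45/8.
Evaluating gives P = 0.3616.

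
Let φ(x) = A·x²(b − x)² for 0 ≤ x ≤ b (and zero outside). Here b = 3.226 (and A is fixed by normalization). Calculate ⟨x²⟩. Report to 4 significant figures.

By definition ⟨x²⟩ = ∫ x^2 |φ(x)|² dx.
The ratio of the moment integral to the normalization integral gives ⟨x²⟩ = 3·b^2/11.
Putting b = 3.226 gives 2.8383.

⟨x^2⟩ ≈ 2.838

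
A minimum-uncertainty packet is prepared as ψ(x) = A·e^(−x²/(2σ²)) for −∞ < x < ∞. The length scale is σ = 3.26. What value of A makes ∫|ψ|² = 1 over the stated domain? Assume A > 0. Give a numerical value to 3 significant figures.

We need A² ∫|f|² dx = 1, taking the integral from −∞ to ∞.
With ψ = A·e^(−x²/(2σ²)), the integral evaluates to A²·[√(π)·σ].
So A² = (√(π)·σ)^(−1).
With σ = 3.26: A² = 0.1731 and A = 0.4160.

A ≈ 0.416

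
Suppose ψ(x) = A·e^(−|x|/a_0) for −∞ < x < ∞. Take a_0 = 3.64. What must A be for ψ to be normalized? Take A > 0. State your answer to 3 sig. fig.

We need A² ∫|f|² dx = 1, taking the integral from −∞ to ∞.
With ∫₀^∞ x^0 e^(−αx) dx = 0!/α^1, ∫|ψ|² dx = A²·(a_0).
Hence A² = 1/[a_0].
Plugging in a_0 = 3.64 yields A = 0.5241.

A ≈ 0.524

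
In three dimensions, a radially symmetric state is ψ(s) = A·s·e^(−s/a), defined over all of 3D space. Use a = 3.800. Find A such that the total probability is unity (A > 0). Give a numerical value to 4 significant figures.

Normalization requires ∫|ψ|² 4πs² ds = 1, integrated from 0 to ∞.
(Spherical symmetry: dV = 4πs² ds.)
The integral (without the A² prefactor) comes out to 3·π·a^5.
Plugging in a = 3.800 yields A = 0.011572.

A ≈ 0.01157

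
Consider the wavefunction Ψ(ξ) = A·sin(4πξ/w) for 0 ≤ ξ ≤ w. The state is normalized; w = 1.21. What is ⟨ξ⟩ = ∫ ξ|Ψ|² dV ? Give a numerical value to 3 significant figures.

⟨ξ⟩ = ∫ ξ |Ψ|² dξ over the full domain.
Evaluating both integrals, ⟨ξ⟩ = w/2.
Putting w = 1.21 gives 0.6050.

⟨ξ⟩ ≈ 0.605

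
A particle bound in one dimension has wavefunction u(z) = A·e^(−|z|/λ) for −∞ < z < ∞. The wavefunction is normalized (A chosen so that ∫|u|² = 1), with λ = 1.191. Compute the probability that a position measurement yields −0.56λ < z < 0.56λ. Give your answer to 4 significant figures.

P ≈ 0.6737

|u|² is the probability density, so P = ∫_{−0.56λ}^{0.56λ} |u|² dz.
Since A² = 1/(λ), this is the region integral divided by the full normalization integral.
By symmetry take twice the z ≥ 0 contribution in numerator and denominator; the 2's cancel. Substituting t = z/λ, A² and the length scale cancel in the ratio: P = ∫_{0}^{0.56} e^(-2·t) dt / ∫_{0}^{∞} e^(-2·t) dt.
Using ∫ e^(-2·t) dt = -e^(-2·t)/2, the numerator is 1/2 - e^(-28/25)/2 and the denominator is 1/2.
This works out to P = 0.67372.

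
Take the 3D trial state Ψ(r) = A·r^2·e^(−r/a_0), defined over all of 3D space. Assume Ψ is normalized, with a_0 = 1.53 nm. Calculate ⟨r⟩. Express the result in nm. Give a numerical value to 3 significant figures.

⟨r⟩ ≈ 5.36 nm

The expectation value is the |Ψ|²-weighted average of r: ∫ r|Ψ|² 4πr² dr.
Recall ∫₀^∞ r^m e^(−r/β) dr = m!·β^(m+1), since the A² factors cancel between numerator and denominator, ⟨r⟩ = 7·a_0/2.
With a_0 = 1.53, ⟨r⟩ = 5.355.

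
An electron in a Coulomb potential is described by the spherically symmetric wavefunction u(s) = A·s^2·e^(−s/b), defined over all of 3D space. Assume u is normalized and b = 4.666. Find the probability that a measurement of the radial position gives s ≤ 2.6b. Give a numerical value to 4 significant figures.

P = ∫ |u|² 4πs² ds over s ≤ 2.6b.
The full normalization integral is A²·[45·π·b^7/2] = 1, fixing A².
Substituting t = s/b, A², 4π and the length scale all cancel in the ratio: P = ∫_{0}^{2.6} t^6·e^(-2·t) dt / ∫_{0}^{∞} t^6·e^(-2·t) dt.
Using ∫ t^6·e^(-2·t) dt = -(4·t^6 + 12·t^5 + 30·t^4 + 60·t^3 + 90·t^2 + 90·t + 45)·e^(-2·t)/8, the numerator is ≈ 1.50529 and the denominator is 45/8.
This evaluates to P = 0.26761.

P ≈ 0.2676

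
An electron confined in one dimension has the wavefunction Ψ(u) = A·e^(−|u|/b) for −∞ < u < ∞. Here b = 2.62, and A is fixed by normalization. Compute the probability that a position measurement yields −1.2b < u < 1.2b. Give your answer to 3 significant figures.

P ≈ 0.909

The probability is P = ∫ |Ψ|² du over [−1.2b, 1.2b].
With A² fixed by ∫|Ψ|² = 1, i.e. A² = (b)^(−1), substitute and integrate.
By symmetry take twice the u ≥ 0 contribution in numerator and denominator; the 2's cancel. In terms of t = u/b (A² and the length scale cancel between numerator and denominator), P = [∫_{0}^{1.2} e^(-2·t) dt] / [∫_{0}^{∞} e^(-2·t) dt].
An antiderivative of e^(-2·t) is -e^(-2·t)/2; evaluating from 0 to 1.2 gives 1/2 - e^(-12/5)/2, while the full integral is 1/2.
Taking the ratio, P = 0.9093.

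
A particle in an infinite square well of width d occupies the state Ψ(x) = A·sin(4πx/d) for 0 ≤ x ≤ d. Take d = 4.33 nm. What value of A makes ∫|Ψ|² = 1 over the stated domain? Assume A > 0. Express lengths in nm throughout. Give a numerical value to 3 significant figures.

A ≈ 0.680 nm^(-1/2)

We need A² ∫|f|² dx = 1, taking the integral from 0 to d.
With ∫₀^d sin²(nπx/d) dx = d/2, with Ψ = A·sin(4πx/d), the integral evaluates to A²·[d/2].
Hence A² = 1/[d/2].
Substituting d = 4.33 gives A² = 0.4619, so A = 0.6796.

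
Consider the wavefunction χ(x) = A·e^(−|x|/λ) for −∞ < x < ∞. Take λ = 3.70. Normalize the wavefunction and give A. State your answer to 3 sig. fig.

Normalization requires ∫|χ|² dx = 1, integrated from −∞ to ∞.
∫|χ|² dx = A²·(λ).
Setting this equal to 1 gives A² = 1/(λ).
With λ = 3.70: A² = 0.2703 and A = 0.5199.

A ≈ 0.520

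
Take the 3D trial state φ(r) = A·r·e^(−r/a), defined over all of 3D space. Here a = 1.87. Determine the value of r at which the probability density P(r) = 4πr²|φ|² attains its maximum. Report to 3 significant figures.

r ≈ 3.74

The maximum of P(r) = 4πr²|φ|² occurs where its derivative vanishes.
This gives r = 2·a.
With a = 1.87, the most probable radial distance is 3.740.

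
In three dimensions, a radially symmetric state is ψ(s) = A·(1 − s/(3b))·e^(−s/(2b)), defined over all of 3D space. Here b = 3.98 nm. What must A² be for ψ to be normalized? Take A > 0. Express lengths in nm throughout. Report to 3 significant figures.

We need A² ∫|f|² 4πs² ds = 1, taking the integral from 0 to ∞.
Using ∫₀^∞ sⁿ e^(−αs) ds = n!/αⁿ⁺¹, carrying out the integral gives A² · 8·π·b^3/3.
So A² = (8·π·b^3/3)^(−1).
With b = 3.98: A² = 0.001893 and A = 0.04351.

A^2 ≈ 0.00189 nm^(-3)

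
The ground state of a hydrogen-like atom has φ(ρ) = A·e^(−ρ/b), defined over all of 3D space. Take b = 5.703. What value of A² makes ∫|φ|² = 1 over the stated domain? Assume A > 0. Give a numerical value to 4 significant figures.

The normalization condition is ∫|φ|² 4πρ² dρ = 1 from 0 to ∞.
In 3D with spherical symmetry the volume element is 4πρ² dρ.
Using ∫₀^∞ ρⁿ e^(−αρ) dρ = n!/αⁿ⁺¹, the integral (without the A² prefactor) comes out to π·b^3.
With b = 5.703: A² = 0.0017161 and A = 0.041426.

A^2 ≈ 0.001716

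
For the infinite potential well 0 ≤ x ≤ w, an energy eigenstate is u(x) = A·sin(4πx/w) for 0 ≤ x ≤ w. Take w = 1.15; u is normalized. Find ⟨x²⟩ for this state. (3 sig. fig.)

The expectation value is the |u|²-weighted average of x^2: ∫ x^2|u|² dx.
Using sin²θ = (1 − cos 2θ)/2, the ratio of the moment integral to the normalization integral gives ⟨x²⟩ = -w^2/(32·π^2) + w^2/3.
Putting w = 1.15 gives 0.4366.

⟨x^2⟩ ≈ 0.437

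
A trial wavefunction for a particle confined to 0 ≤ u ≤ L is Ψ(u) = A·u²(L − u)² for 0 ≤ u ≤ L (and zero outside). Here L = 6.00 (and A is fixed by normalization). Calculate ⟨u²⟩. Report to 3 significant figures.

The expectation value is the |Ψ|²-weighted average of u^2: ∫ u^2|Ψ|² du.
Expanding the polynomial and integrating term by term, the ratio of the moment integral to the normalization integral gives ⟨u²⟩ = 3·L^2/11.
With L = 6.00, ⟨u^2⟩ = 9.818.

⟨u^2⟩ ≈ 9.82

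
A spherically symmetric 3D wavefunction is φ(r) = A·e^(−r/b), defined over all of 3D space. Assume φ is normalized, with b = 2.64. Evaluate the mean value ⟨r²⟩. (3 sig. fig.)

⟨r^2⟩ ≈ 20.9

The expectation value is the |φ|²-weighted average of r^2: ∫ r^2|φ|² 4πr² dr.
Recall ∫₀^∞ r^m e^(−r/β) dr = m!·β^(m+1), evaluating both integrals, ⟨r²⟩ = 3·b^2.
Putting b = 2.64 gives 20.91.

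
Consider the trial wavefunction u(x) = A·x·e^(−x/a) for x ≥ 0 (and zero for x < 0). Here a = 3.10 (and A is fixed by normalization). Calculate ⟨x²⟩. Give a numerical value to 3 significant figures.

⟨x^2⟩ ≈ 28.8

By definition ⟨x²⟩ = ∫ x^2 |u(x)|² dx.
Recall ∫₀^∞ x^m e^(−x/β) dx = m!·β^(m+1), evaluating both integrals, ⟨x²⟩ = 3·a^2.
Putting a = 3.10 gives 28.83.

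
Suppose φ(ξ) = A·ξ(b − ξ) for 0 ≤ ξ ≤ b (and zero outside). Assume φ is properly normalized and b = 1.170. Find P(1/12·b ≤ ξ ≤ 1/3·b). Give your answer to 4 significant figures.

P ≈ 0.2048

The probability is P = ∫ |φ|² dξ over [1/12·b, 1/3·b].
The normalization integral ∫|φ|²dξ over the whole domain equals b^5/30·A², and A² cancels in the ratio.
Let u = ξ/b; then A² and the length scale cancel, so P = ∫_{1/12}^{1/3} u^2·(1 - u)^2 du ÷ ∫_{0}^{1} u^2·(1 - u)^2 du.
Using ∫ u^2·(1 - u)^2 du = u^3·(6·u^2 - 15·u + 10)/30, the numerator is ≈ 0.00682629 and the denominator is 1/30.
Evaluating gives P = 0.20479.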